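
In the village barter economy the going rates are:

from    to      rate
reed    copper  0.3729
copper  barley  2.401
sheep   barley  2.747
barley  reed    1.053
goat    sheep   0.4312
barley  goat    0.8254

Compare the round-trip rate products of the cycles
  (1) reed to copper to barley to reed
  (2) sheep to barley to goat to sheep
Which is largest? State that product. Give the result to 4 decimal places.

0.9777

(1) 0.3729 × 2.401 × 1.053 = 0.94279
(2) 2.747 × 0.8254 × 0.4312 = 0.97769
Highest is cycle (2) at 0.9777 (≤1, no arbitrage).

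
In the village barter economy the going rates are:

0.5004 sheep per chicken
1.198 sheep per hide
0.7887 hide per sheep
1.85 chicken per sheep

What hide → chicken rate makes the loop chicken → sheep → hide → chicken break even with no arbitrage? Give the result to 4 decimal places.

Known legs of the cycle: 0.5004 × 0.7887 = 0.39466548
For no arbitrage the full-cycle product must be 1, so the missing rate is 1 / 0.39466548 ≈ 2.533791.

2.5338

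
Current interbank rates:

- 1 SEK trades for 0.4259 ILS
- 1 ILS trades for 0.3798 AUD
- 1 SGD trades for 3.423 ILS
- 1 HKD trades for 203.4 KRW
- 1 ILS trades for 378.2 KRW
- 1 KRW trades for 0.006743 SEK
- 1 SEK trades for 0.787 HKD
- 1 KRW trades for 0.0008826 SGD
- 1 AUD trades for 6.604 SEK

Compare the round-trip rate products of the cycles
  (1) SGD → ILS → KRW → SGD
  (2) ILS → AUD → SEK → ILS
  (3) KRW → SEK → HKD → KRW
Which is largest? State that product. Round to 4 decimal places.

1.1426

(1) 3.423 × 378.2 × 0.0008826 = 1.14260
(2) 0.3798 × 6.604 × 0.4259 = 1.06824
(3) 0.006743 × 0.787 × 203.4 = 1.07939
Highest is cycle (1) at 1.1426 (>1, arbitrage).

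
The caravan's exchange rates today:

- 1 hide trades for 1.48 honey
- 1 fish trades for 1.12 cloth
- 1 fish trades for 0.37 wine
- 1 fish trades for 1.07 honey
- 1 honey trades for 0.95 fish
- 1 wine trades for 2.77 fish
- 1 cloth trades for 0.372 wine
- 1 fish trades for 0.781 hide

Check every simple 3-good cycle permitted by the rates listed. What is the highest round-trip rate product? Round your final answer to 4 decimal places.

fish→cloth→wine→fish: 1.12 × 0.372 × 2.77 = 1.15409
hide→honey→fish→hide: 1.48 × 0.95 × 0.781 = 1.09809
Maximum is fish→cloth→wine→fish at 1.1541; arbitrage exists.

1.1541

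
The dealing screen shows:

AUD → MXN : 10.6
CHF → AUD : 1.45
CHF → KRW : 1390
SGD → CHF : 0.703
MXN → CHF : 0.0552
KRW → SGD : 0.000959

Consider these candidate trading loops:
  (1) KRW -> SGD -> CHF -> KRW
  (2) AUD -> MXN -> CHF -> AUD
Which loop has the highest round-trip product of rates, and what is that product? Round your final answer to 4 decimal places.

(1) 0.000959 × 0.703 × 1390 = 0.93711
(2) 10.6 × 0.0552 × 1.45 = 0.84842
Highest is cycle (1) at 0.9371 (≤1, no arbitrage).

0.9371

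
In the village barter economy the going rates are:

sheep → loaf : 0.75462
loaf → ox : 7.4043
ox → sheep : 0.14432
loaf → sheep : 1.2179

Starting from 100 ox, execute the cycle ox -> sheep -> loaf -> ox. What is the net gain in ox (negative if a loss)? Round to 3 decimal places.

-19.362

100 ox × 0.14432 = 14.432 sheep
14.432 sheep × 0.75462 = 10.89067584 loaf
10.89067584 loaf × 7.4043 = 80.637831122112 ox
Net change: 80.637831122112 − 100 = -19.362168877888 ox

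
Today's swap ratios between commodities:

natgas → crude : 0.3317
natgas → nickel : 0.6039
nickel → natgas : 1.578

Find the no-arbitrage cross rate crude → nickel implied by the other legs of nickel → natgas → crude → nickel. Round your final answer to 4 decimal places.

1.9105

Known legs of the cycle: 1.578 × 0.3317 = 0.5234226
For no arbitrage the full-cycle product must be 1, so the missing rate is 1 / 0.5234226 ≈ 1.910502.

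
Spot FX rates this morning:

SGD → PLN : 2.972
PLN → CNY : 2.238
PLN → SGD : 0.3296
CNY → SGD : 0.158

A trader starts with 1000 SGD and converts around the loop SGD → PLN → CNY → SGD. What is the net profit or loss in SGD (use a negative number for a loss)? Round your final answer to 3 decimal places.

1000 SGD × 2.972 = 2972 PLN
2972 PLN × 2.238 = 6651.336 CNY
6651.336 CNY × 0.158 = 1050.911088 SGD
Net change: 1050.911088 − 1000 = 50.911088 SGD

50.911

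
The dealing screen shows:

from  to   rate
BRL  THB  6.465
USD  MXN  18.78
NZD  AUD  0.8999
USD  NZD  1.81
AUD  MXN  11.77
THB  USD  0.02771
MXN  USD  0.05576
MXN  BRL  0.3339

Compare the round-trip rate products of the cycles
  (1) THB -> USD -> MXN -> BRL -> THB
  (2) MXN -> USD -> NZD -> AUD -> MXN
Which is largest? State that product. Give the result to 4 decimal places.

1.1234

(1) 0.02771 × 18.78 × 0.3339 × 6.465 = 1.12336
(2) 0.05576 × 1.81 × 0.8999 × 11.77 = 1.06899
Highest is cycle (1) at 1.1234 (>1, arbitrage).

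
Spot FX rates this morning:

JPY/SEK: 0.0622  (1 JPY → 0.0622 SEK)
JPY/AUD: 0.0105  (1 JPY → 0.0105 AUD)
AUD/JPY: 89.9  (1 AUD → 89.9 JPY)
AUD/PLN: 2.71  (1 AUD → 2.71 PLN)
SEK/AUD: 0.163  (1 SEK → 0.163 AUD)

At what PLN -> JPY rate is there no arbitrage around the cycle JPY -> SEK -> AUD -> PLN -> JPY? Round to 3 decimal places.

Known legs of the cycle: 0.0622 × 0.163 × 2.71 = 0.027475606
For no arbitrage the full-cycle product must be 1, so the missing rate is 1 / 0.027475606 ≈ 36.39592.

36.396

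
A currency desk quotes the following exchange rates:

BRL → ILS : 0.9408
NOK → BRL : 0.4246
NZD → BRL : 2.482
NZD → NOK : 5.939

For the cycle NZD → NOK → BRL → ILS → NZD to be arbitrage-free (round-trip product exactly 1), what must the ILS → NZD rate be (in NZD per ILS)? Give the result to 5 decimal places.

0.42151

Known legs of the cycle: 5.939 × 0.4246 × 0.9408 = 2.37241479552
For no arbitrage the full-cycle product must be 1, so the missing rate is 1 / 2.37241479552 ≈ 0.4215114.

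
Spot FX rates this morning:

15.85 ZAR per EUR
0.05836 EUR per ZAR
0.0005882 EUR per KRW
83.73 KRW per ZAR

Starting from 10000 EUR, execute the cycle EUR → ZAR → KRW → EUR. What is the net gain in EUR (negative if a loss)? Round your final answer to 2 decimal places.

-2193.88

10000 EUR × 15.85 = 158500 ZAR
158500 ZAR × 83.73 = 13271205 KRW
13271205 KRW × 0.0005882 = 7806.122781 EUR
Net change: 7806.122781 − 10000 = -2193.877219 EUR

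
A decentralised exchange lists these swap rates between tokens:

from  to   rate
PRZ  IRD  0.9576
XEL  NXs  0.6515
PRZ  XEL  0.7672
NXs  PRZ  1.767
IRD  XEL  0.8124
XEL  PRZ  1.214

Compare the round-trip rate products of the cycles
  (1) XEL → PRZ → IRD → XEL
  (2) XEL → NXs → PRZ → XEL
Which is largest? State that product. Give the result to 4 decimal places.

0.9444

(1) 1.214 × 0.9576 × 0.8124 = 0.94444
(2) 0.6515 × 1.767 × 0.7672 = 0.88320
Highest is cycle (1) at 0.9444 (≤1, no arbitrage).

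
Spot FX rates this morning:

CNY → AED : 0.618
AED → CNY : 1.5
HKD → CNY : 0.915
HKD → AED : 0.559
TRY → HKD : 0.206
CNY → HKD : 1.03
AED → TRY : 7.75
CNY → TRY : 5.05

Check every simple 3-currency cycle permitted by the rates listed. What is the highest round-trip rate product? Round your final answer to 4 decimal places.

0.9519

CNY→TRY→HKD→CNY: 5.05 × 0.206 × 0.915 = 0.95187
HKD→AED→TRY→HKD: 0.559 × 7.75 × 0.206 = 0.89244
CNY→HKD→AED→CNY: 1.03 × 0.559 × 1.5 = 0.86366
Maximum is CNY→TRY→HKD→CNY at 0.9519; no arbitrage — every cycle loses value.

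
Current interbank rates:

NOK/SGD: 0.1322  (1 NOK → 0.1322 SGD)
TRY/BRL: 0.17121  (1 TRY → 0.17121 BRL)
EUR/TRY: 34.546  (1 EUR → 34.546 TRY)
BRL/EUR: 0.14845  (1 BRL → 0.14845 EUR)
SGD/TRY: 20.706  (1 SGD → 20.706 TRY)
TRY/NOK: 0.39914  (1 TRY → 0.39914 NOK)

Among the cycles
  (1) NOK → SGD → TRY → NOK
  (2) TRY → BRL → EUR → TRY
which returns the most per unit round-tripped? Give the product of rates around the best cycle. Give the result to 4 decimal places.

(1) 0.1322 × 20.706 × 0.39914 = 1.09258
(2) 0.17121 × 0.14845 × 34.546 = 0.87803
Highest is cycle (1) at 1.0926 (>1, arbitrage).

1.0926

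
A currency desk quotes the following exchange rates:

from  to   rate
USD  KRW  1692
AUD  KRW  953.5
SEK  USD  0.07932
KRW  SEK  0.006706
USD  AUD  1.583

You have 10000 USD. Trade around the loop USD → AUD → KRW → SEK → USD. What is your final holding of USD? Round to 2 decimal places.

8028.75

10000 USD × 1.583 = 15830 AUD
15830 AUD × 953.5 = 15093905 KRW
15093905 KRW × 0.006706 = 101219.72693 SEK
101219.72693 SEK × 0.07932 = 8028.7487400876 USD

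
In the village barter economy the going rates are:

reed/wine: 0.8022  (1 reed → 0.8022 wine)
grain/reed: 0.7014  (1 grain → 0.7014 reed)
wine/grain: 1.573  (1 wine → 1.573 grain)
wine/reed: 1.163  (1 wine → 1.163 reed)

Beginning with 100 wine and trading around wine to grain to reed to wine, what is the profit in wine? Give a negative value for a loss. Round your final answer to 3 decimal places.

-11.493

100 wine × 1.573 = 157.3 grain
157.3 grain × 0.7014 = 110.33022 reed
110.33022 reed × 0.8022 = 88.506902484 wine
Net change: 88.506902484 − 100 = -11.493097516 wine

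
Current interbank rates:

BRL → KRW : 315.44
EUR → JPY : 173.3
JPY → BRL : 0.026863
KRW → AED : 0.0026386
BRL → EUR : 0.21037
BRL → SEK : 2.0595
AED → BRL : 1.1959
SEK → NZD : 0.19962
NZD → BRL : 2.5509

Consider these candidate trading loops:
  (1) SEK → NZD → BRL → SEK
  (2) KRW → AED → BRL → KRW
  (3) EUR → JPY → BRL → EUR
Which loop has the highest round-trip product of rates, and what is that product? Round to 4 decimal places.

(1) 0.19962 × 2.5509 × 2.0595 = 1.04872
(2) 0.0026386 × 1.1959 × 315.44 = 0.99537
(3) 173.3 × 0.026863 × 0.21037 = 0.97935
Highest is cycle (1) at 1.0487 (>1, arbitrage).

1.0487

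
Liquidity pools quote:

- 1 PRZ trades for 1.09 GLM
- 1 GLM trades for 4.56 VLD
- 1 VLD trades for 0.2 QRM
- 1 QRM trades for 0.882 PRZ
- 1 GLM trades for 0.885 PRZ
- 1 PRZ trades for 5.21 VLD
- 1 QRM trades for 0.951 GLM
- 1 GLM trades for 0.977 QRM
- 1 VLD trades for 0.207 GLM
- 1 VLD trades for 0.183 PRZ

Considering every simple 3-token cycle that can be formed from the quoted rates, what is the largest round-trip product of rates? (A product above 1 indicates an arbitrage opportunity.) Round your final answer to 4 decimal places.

VLD→GLM→PRZ→VLD: 0.207 × 0.885 × 5.21 = 0.95445
GLM→QRM→PRZ→GLM: 0.977 × 0.882 × 1.09 = 0.93927
VLD→QRM→PRZ→VLD: 0.2 × 0.882 × 5.21 = 0.91904
VLD→PRZ→GLM→VLD: 0.183 × 1.09 × 4.56 = 0.90958
VLD→QRM→GLM→VLD: 0.2 × 0.951 × 4.56 = 0.86731
Maximum is VLD→GLM→PRZ→VLD at 0.9544; no arbitrage — every cycle loses value.

0.9544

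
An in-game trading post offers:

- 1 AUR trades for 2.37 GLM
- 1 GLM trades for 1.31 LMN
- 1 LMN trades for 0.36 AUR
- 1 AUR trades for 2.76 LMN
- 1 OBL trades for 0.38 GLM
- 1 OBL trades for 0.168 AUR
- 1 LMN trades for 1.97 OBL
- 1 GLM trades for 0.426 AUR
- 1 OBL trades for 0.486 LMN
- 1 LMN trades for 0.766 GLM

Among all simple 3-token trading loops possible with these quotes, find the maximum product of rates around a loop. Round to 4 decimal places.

LMN→AUR→GLM→LMN: 0.36 × 2.37 × 1.31 = 1.11769
LMN→OBL→GLM→LMN: 1.97 × 0.38 × 1.31 = 0.98067
LMN→OBL→AUR→LMN: 1.97 × 0.168 × 2.76 = 0.91345
LMN→GLM→AUR→LMN: 0.766 × 0.426 × 2.76 = 0.90063
Maximum is LMN→AUR→GLM→LMN at 1.1177; arbitrage exists.

1.1177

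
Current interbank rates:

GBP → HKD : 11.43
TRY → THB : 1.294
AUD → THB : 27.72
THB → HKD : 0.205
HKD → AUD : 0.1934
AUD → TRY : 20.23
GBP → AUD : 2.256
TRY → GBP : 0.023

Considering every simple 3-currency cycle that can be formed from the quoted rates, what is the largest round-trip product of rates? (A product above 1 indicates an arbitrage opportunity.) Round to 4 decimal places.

1.0990

THB→HKD→AUD→THB: 0.205 × 0.1934 × 27.72 = 1.09901
AUD→TRY→GBP→AUD: 20.23 × 0.023 × 2.256 = 1.04969
Maximum is THB→HKD→AUD→THB at 1.0990; arbitrage exists.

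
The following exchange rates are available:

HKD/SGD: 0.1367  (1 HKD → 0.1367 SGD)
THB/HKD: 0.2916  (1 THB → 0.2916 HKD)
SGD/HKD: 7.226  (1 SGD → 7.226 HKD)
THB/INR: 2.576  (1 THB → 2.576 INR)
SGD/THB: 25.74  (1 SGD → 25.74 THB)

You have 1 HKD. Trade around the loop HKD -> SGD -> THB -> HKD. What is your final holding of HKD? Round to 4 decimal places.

1.0260

1 HKD × 0.1367 = 0.1367 SGD
0.1367 SGD × 25.74 = 3.518658 THB
3.518658 THB × 0.2916 = 1.0260406728 HKD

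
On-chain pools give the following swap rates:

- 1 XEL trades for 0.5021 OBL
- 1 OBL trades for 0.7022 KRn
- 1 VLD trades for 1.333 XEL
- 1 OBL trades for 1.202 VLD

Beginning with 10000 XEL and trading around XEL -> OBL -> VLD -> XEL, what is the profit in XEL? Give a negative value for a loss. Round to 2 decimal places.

10000 XEL × 0.5021 = 5021 OBL
5021 OBL × 1.202 = 6035.242 VLD
6035.242 VLD × 1.333 = 8044.977586 XEL
Net change: 8044.977586 − 10000 = -1955.022414 XEL

-1955.02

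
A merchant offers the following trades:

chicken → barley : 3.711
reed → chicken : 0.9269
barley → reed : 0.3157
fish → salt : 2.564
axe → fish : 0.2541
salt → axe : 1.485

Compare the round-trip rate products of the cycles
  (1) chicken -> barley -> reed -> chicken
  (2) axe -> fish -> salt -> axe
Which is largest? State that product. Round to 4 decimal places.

(1) 3.711 × 0.3157 × 0.9269 = 1.08592
(2) 0.2541 × 2.564 × 1.485 = 0.96750
Highest is cycle (1) at 1.0859 (>1, arbitrage).

1.0859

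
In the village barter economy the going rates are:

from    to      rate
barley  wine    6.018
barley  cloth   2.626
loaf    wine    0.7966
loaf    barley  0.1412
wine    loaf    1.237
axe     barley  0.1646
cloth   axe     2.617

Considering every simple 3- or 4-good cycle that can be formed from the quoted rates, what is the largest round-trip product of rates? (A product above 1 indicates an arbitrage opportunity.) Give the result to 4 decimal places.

cloth→axe→barley→cloth: 2.617 × 0.1646 × 2.626 = 1.13117
wine→loaf→barley→wine: 1.237 × 0.1412 × 6.018 = 1.05113
Maximum is cloth→axe→barley→cloth at 1.1312; arbitrage exists.

1.1312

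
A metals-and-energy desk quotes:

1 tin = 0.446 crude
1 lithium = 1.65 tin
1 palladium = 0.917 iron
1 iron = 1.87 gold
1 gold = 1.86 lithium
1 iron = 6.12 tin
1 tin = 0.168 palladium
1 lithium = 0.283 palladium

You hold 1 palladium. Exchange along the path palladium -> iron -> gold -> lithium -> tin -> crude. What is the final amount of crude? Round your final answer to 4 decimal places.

1 palladium × 0.917 = 0.917 iron
0.917 iron × 1.87 = 1.71479 gold
1.71479 gold × 1.86 = 3.1895094 lithium
3.1895094 lithium × 1.65 = 5.26269051 tin
5.26269051 tin × 0.446 = 2.34715996746 crude

2.3472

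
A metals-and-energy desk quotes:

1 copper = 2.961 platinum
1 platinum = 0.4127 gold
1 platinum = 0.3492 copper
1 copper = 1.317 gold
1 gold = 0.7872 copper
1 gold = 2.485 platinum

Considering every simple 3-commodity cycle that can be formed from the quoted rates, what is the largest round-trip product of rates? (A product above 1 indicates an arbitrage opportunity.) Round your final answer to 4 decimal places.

gold→platinum→copper→gold: 2.485 × 0.3492 × 1.317 = 1.14284
gold→copper→platinum→gold: 0.7872 × 2.961 × 0.4127 = 0.96196
Maximum is gold→platinum→copper→gold at 1.1428; arbitrage exists.

1.1428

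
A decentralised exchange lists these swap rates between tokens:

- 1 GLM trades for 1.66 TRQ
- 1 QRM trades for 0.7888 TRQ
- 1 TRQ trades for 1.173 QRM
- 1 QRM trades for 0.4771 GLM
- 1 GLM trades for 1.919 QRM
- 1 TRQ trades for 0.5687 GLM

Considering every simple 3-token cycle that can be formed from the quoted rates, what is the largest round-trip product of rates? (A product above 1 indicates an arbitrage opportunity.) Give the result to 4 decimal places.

GLM→TRQ→QRM→GLM: 1.66 × 1.173 × 0.4771 = 0.92900
GLM→QRM→TRQ→GLM: 1.919 × 0.7888 × 0.5687 = 0.86085
Maximum is GLM→TRQ→QRM→GLM at 0.9290; no arbitrage — every cycle loses value.

0.9290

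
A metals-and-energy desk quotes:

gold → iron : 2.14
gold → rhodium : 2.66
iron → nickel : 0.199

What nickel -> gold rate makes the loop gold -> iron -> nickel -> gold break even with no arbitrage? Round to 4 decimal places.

Known legs of the cycle: 2.14 × 0.199 = 0.42586
For no arbitrage the full-cycle product must be 1, so the missing rate is 1 / 0.42586 ≈ 2.348190.

2.3482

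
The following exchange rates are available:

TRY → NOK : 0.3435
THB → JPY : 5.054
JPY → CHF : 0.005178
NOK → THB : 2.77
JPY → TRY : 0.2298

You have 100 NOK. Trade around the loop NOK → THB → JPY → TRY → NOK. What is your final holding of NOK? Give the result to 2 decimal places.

110.51

100 NOK × 2.77 = 277 THB
277 THB × 5.054 = 1399.958 JPY
1399.958 JPY × 0.2298 = 321.7103484 TRY
321.7103484 TRY × 0.3435 = 110.5075046754 NOK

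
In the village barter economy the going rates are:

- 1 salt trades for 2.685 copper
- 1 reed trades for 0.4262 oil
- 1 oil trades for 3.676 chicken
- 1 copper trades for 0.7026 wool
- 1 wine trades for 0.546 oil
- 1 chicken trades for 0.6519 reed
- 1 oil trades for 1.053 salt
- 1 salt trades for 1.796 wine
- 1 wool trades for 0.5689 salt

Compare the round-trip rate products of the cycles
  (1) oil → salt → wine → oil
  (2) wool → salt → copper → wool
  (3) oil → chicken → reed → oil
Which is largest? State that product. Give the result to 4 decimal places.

(1) 1.053 × 1.796 × 0.546 = 1.03259
(2) 0.5689 × 2.685 × 0.7026 = 1.07322
(3) 3.676 × 0.6519 × 0.4262 = 1.02134
Highest is cycle (2) at 1.0732 (>1, arbitrage).

1.0732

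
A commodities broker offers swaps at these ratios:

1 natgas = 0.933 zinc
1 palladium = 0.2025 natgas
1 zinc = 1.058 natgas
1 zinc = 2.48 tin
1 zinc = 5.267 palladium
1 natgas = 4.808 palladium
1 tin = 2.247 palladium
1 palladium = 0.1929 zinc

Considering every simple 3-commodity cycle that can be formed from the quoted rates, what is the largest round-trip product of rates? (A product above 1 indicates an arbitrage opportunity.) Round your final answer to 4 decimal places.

zinc→tin→palladium→zinc: 2.48 × 2.247 × 0.1929 = 1.07495
zinc→palladium→natgas→zinc: 5.267 × 0.2025 × 0.933 = 0.99511
zinc→natgas→palladium→zinc: 1.058 × 4.808 × 0.1929 = 0.98126
Maximum is zinc→tin→palladium→zinc at 1.0749; arbitrage exists.

1.0749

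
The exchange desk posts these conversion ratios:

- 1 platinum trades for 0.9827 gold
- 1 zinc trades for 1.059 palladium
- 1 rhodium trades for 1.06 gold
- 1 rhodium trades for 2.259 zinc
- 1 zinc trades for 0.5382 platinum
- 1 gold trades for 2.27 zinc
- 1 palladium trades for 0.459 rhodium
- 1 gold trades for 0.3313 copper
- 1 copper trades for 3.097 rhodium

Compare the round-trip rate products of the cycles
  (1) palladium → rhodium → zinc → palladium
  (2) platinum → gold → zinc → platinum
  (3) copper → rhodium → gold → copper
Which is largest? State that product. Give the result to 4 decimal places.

1.2006

(1) 0.459 × 2.259 × 1.059 = 1.09806
(2) 0.9827 × 2.27 × 0.5382 = 1.20058
(3) 3.097 × 1.06 × 0.3313 = 1.08760
Highest is cycle (2) at 1.2006 (>1, arbitrage).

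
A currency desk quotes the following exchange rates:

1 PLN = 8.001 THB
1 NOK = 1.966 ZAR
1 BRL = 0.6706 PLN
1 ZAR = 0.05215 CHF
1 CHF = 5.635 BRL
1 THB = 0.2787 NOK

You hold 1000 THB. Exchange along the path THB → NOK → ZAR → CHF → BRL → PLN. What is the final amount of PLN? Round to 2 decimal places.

1000 THB × 0.2787 = 278.7 NOK
278.7 NOK × 1.966 = 547.9242 ZAR
547.9242 ZAR × 0.05215 = 28.57424703 CHF
28.57424703 CHF × 5.635 = 161.01588201405 BRL
161.01588201405 BRL × 0.6706 = 107.97725047862193 PLN

107.98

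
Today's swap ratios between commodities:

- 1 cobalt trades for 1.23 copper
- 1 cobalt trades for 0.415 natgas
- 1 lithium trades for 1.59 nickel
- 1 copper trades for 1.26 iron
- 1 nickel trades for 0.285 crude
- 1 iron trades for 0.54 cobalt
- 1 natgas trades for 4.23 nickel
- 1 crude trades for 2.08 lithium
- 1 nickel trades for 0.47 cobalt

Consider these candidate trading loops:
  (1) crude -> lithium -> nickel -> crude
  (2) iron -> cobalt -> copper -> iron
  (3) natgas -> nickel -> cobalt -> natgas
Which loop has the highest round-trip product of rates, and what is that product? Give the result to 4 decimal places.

(1) 2.08 × 1.59 × 0.285 = 0.94255
(2) 0.54 × 1.23 × 1.26 = 0.83689
(3) 4.23 × 0.47 × 0.415 = 0.82506
Highest is cycle (1) at 0.9426 (≤1, no arbitrage).

0.9426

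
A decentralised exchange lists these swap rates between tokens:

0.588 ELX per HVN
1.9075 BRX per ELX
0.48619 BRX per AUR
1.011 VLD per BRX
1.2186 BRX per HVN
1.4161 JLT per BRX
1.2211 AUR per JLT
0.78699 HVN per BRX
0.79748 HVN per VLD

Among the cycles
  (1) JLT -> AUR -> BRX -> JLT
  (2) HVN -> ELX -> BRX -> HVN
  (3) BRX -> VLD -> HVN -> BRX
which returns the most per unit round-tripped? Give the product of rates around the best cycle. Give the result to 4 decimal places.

(1) 1.2211 × 0.48619 × 1.4161 = 0.84072
(2) 0.588 × 1.9075 × 0.78699 = 0.88270
(3) 1.011 × 0.79748 × 1.2186 = 0.98250
Highest is cycle (3) at 0.9825 (≤1, no arbitrage).

0.9825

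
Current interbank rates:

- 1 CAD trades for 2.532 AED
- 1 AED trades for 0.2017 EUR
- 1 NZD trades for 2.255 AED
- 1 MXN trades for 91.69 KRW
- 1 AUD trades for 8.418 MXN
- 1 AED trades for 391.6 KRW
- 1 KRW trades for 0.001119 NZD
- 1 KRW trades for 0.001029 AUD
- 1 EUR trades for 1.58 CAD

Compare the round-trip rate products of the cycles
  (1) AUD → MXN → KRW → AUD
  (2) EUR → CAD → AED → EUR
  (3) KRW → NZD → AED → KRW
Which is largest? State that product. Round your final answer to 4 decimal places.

0.9881

(1) 8.418 × 91.69 × 0.001029 = 0.79423
(2) 1.58 × 2.532 × 0.2017 = 0.80691
(3) 0.001119 × 2.255 × 391.6 = 0.98814
Highest is cycle (3) at 0.9881 (≤1, no arbitrage).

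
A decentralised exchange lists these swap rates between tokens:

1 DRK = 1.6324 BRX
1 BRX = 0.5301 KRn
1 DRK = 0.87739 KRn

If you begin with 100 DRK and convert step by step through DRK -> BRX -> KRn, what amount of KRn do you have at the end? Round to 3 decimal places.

100 DRK × 1.6324 = 163.24 BRX
163.24 BRX × 0.5301 = 86.533524 KRn

86.534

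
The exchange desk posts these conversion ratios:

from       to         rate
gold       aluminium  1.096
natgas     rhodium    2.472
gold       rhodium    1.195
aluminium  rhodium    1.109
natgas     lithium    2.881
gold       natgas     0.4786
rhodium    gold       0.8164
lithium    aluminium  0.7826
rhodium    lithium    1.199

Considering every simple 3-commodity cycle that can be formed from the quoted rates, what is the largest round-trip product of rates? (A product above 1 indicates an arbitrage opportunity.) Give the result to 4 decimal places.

aluminium→rhodium→lithium→aluminium: 1.109 × 1.199 × 0.7826 = 1.04062
gold→aluminium→rhodium→gold: 1.096 × 1.109 × 0.8164 = 0.99230
gold→natgas→rhodium→gold: 0.4786 × 2.472 × 0.8164 = 0.96588
Maximum is aluminium→rhodium→lithium→aluminium at 1.0406; arbitrage exists.

1.0406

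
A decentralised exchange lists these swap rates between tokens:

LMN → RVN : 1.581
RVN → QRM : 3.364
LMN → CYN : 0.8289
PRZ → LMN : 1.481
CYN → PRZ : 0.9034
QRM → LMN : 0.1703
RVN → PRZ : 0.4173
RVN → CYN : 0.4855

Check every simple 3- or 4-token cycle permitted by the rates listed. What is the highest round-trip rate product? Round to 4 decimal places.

CYN→PRZ→LMN→CYN: 0.9034 × 1.481 × 0.8289 = 1.10901
CYN→PRZ→LMN→RVN→CYN: 0.9034 × 1.481 × 1.581 × 0.4855 = 1.02697
LMN→RVN→PRZ→LMN: 1.581 × 0.4173 × 1.481 = 0.97709
LMN→RVN→QRM→LMN: 1.581 × 3.364 × 0.1703 = 0.90574
Maximum is CYN→PRZ→LMN→CYN at 1.1090; arbitrage exists.

1.1090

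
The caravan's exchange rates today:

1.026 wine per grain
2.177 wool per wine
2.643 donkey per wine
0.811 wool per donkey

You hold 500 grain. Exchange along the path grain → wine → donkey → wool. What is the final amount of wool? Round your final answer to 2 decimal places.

1099.60

500 grain × 1.026 = 513 wine
513 wine × 2.643 = 1355.859 donkey
1355.859 donkey × 0.811 = 1099.601649 wool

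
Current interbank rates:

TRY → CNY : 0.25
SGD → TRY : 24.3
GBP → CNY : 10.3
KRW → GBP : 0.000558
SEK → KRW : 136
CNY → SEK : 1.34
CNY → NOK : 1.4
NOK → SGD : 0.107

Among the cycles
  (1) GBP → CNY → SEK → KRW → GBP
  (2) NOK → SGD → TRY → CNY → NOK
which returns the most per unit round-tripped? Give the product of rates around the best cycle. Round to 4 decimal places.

1.0474

(1) 10.3 × 1.34 × 136 × 0.000558 = 1.04741
(2) 0.107 × 24.3 × 0.25 × 1.4 = 0.91004
Highest is cycle (1) at 1.0474 (>1, arbitrage).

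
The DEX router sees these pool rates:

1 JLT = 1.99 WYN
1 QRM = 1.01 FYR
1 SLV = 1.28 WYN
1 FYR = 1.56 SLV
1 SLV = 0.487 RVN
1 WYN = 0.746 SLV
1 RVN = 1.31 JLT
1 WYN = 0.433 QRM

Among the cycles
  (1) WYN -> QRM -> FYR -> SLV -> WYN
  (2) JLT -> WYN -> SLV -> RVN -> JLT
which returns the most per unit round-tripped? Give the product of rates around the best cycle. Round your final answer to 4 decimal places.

(1) 0.433 × 1.01 × 1.56 × 1.28 = 0.87326
(2) 1.99 × 0.746 × 0.487 × 1.31 = 0.94709
Highest is cycle (2) at 0.9471 (≤1, no arbitrage).

0.9471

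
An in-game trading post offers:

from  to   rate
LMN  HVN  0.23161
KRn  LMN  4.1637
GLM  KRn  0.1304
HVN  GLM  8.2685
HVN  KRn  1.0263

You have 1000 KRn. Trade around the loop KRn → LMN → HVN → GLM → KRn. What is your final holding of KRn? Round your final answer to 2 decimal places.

1000 KRn × 4.1637 = 4163.7 LMN
4163.7 LMN × 0.23161 = 964.354557 HVN
964.354557 HVN × 8.2685 = 7973.7656545545 GLM
7973.7656545545 GLM × 0.1304 = 1039.7790413539068 KRn

1039.78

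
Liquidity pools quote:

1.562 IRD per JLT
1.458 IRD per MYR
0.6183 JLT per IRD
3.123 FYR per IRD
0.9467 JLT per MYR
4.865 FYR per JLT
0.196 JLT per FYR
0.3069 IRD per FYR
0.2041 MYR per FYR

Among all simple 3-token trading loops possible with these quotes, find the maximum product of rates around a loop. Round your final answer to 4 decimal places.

FYR→JLT→IRD→FYR: 0.196 × 1.562 × 3.123 = 0.95611
MYR→JLT→FYR→MYR: 0.9467 × 4.865 × 0.2041 = 0.94002
MYR→IRD→FYR→MYR: 1.458 × 3.123 × 0.2041 = 0.92934
FYR→IRD→JLT→FYR: 0.3069 × 0.6183 × 4.865 = 0.92316
Maximum is FYR→JLT→IRD→FYR at 0.9561; no arbitrage — every cycle loses value.

0.9561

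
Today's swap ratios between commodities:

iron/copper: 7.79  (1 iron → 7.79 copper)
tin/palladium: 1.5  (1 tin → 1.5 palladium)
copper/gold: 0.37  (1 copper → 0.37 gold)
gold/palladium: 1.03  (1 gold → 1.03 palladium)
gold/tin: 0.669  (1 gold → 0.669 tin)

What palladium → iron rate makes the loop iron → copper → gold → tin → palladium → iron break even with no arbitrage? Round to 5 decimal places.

Known legs of the cycle: 7.79 × 0.37 × 0.669 × 1.5 = 2.89238805
For no arbitrage the full-cycle product must be 1, so the missing rate is 1 / 2.89238805 ≈ 0.3457351.

0.34574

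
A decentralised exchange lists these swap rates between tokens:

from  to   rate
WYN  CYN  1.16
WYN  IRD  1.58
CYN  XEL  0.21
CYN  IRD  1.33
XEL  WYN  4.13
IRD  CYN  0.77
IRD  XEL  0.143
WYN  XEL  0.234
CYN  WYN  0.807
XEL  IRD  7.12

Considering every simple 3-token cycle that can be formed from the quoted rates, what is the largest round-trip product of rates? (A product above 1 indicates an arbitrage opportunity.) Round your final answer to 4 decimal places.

CYN→XEL→IRD→CYN: 0.21 × 7.12 × 0.77 = 1.15130
CYN→XEL→WYN→CYN: 0.21 × 4.13 × 1.16 = 1.00607
CYN→WYN→IRD→CYN: 0.807 × 1.58 × 0.77 = 0.98180
WYN→IRD→XEL→WYN: 1.58 × 0.143 × 4.13 = 0.93313
Maximum is CYN→XEL→IRD→CYN at 1.1513; arbitrage exists.

1.1513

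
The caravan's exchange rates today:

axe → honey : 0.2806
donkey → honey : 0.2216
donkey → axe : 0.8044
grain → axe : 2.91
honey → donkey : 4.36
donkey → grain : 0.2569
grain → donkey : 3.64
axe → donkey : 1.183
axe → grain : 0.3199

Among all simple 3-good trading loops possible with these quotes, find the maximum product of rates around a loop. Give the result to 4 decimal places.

honey→donkey→axe→honey: 4.36 × 0.8044 × 0.2806 = 0.98412
grain→donkey→axe→grain: 3.64 × 0.8044 × 0.3199 = 0.93667
grain→axe→donkey→grain: 2.91 × 1.183 × 0.2569 = 0.88439
Maximum is honey→donkey→axe→honey at 0.9841; no arbitrage — every cycle loses value.

0.9841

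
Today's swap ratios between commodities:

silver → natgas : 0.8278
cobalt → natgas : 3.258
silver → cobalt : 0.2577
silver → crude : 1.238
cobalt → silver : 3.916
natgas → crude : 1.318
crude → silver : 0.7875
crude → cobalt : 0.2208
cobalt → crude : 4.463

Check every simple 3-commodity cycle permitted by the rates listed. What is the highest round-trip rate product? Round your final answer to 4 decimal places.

1.0704

cobalt→silver→crude→cobalt: 3.916 × 1.238 × 0.2208 = 1.07044
natgas→crude→cobalt→natgas: 1.318 × 0.2208 × 3.258 = 0.94812
cobalt→crude→silver→cobalt: 4.463 × 0.7875 × 0.2577 = 0.90572
natgas→crude→silver→natgas: 1.318 × 0.7875 × 0.8278 = 0.85919
Maximum is cobalt→silver→crude→cobalt at 1.0704; arbitrage exists.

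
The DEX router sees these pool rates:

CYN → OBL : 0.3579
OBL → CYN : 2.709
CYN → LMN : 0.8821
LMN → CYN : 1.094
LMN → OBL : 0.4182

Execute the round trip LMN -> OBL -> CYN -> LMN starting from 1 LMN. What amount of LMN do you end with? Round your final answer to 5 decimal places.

0.99933

1 LMN × 0.4182 = 0.4182 OBL
0.4182 OBL × 2.709 = 1.1329038 CYN
1.1329038 CYN × 0.8821 = 0.99933444198 LMN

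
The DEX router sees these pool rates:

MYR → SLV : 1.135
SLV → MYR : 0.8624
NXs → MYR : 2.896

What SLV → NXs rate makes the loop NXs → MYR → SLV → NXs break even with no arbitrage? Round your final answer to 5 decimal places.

Known legs of the cycle: 2.896 × 1.135 = 3.28696
For no arbitrage the full-cycle product must be 1, so the missing rate is 1 / 3.28696 ≈ 0.3042325.

0.30423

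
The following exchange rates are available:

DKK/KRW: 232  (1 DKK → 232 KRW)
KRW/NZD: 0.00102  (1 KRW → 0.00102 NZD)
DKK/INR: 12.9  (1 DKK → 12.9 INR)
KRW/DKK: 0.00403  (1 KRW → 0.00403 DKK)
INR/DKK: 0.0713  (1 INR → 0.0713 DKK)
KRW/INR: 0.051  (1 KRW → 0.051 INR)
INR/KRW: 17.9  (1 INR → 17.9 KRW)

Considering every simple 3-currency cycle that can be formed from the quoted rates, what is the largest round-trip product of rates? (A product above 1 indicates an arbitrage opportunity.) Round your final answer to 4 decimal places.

0.9306

INR→KRW→DKK→INR: 17.9 × 0.00403 × 12.9 = 0.93057
INR→DKK→KRW→INR: 0.0713 × 232 × 0.051 = 0.84362
Maximum is INR→KRW→DKK→INR at 0.9306; no arbitrage — every cycle loses value.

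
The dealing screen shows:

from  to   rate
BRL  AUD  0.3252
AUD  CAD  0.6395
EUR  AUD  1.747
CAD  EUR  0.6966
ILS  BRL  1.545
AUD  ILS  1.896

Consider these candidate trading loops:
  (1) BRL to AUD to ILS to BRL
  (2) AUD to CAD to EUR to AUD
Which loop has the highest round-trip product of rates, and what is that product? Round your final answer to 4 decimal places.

0.9526

(1) 0.3252 × 1.896 × 1.545 = 0.95261
(2) 0.6395 × 0.6966 × 1.747 = 0.77825
Highest is cycle (1) at 0.9526 (≤1, no arbitrage).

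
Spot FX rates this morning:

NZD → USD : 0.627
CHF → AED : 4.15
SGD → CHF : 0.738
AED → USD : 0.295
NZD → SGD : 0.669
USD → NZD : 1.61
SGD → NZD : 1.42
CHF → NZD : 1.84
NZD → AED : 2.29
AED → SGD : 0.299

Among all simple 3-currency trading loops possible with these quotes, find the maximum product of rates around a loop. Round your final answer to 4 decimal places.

1.0876

NZD→AED→USD→NZD: 2.29 × 0.295 × 1.61 = 1.08764
NZD→AED→SGD→NZD: 2.29 × 0.299 × 1.42 = 0.97229
CHF→AED→SGD→CHF: 4.15 × 0.299 × 0.738 = 0.91575
CHF→NZD→SGD→CHF: 1.84 × 0.669 × 0.738 = 0.90845
Maximum is NZD→AED→USD→NZD at 1.0876; arbitrage exists.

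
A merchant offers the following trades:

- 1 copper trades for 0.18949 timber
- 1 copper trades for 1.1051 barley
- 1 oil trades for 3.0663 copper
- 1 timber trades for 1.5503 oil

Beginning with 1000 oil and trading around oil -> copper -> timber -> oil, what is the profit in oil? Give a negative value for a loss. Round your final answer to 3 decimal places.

1000 oil × 3.0663 = 3066.3 copper
3066.3 copper × 0.18949 = 581.033187 timber
581.033187 timber × 1.5503 = 900.7757498061 oil
Net change: 900.7757498061 − 1000 = -99.2242501939 oil

-99.224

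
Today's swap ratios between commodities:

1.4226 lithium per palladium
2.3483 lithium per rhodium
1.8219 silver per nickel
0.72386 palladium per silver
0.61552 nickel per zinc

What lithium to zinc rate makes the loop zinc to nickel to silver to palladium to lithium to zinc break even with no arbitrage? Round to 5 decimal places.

Known legs of the cycle: 0.61552 × 1.8219 × 0.72386 × 1.4226 = 1.154792853728693568
For no arbitrage the full-cycle product must be 1, so the missing rate is 1 / 1.154792853728693568 ≈ 0.8659562.

0.86596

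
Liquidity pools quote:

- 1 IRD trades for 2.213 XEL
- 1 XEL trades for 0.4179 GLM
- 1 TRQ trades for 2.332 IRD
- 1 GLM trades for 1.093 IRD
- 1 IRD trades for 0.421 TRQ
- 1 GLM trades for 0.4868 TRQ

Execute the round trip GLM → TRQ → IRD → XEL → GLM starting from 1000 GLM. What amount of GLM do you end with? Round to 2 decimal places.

1000 GLM × 0.4868 = 486.8 TRQ
486.8 TRQ × 2.332 = 1135.2176 IRD
1135.2176 IRD × 2.213 = 2512.2365488 XEL
2512.2365488 XEL × 0.4179 = 1049.86365374352 GLM

1049.86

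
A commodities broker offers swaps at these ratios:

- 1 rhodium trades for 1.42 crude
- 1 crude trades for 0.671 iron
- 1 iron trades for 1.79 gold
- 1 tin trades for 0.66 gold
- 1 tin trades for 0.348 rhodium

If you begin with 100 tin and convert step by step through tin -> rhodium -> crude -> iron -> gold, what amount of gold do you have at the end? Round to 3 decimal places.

100 tin × 0.348 = 34.8 rhodium
34.8 rhodium × 1.42 = 49.416 crude
49.416 crude × 0.671 = 33.158136 iron
33.158136 iron × 1.79 = 59.35306344 gold

59.353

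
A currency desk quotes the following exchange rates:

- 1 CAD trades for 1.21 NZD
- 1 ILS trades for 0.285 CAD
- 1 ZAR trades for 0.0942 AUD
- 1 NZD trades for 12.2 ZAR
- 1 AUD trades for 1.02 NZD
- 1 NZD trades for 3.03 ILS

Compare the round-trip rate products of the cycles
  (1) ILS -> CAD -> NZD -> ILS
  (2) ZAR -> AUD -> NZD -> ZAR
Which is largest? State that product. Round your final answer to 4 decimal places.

(1) 0.285 × 1.21 × 3.03 = 1.04490
(2) 0.0942 × 1.02 × 12.2 = 1.17222
Highest is cycle (2) at 1.1722 (>1, arbitrage).

1.1722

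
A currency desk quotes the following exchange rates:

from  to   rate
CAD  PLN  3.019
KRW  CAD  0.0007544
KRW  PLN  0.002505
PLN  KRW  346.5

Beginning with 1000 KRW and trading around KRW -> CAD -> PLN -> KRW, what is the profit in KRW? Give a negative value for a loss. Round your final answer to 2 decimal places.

1000 KRW × 0.0007544 = 0.7544 CAD
0.7544 CAD × 3.019 = 2.2775336 PLN
2.2775336 PLN × 346.5 = 789.1653924 KRW
Net change: 789.1653924 − 1000 = -210.8346076 KRW

-210.83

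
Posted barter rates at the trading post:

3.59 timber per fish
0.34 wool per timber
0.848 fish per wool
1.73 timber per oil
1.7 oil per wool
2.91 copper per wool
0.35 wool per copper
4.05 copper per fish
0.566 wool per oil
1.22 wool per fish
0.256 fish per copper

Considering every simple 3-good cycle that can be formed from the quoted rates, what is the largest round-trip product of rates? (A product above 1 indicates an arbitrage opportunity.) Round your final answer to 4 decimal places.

1.2020

fish→copper→wool→fish: 4.05 × 0.35 × 0.848 = 1.20204
timber→wool→fish→timber: 0.34 × 0.848 × 3.59 = 1.03507
timber→wool→oil→timber: 0.34 × 1.7 × 1.73 = 0.99994
fish→wool→copper→fish: 1.22 × 2.91 × 0.256 = 0.90885
Maximum is fish→copper→wool→fish at 1.2020; arbitrage exists.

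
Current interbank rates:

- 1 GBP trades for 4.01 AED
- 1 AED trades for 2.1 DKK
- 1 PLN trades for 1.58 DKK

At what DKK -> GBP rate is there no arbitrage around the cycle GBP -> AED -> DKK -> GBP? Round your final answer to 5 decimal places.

Known legs of the cycle: 4.01 × 2.1 = 8.421
For no arbitrage the full-cycle product must be 1, so the missing rate is 1 / 8.421 ≈ 0.1187507.

0.11875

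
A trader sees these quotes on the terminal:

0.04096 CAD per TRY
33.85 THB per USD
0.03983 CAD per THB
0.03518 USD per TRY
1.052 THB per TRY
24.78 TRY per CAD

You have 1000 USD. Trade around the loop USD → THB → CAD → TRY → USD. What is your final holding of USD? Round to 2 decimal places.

1000 USD × 33.85 = 33850 THB
33850 THB × 0.03983 = 1348.2455 CAD
1348.2455 CAD × 24.78 = 33409.52349 TRY
33409.52349 TRY × 0.03518 = 1175.3470363782 USD

1175.35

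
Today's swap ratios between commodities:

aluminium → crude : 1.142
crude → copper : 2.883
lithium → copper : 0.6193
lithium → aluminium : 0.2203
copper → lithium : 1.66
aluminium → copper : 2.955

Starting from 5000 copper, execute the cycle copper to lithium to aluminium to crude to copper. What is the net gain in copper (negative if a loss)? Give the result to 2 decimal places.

5000 copper × 1.66 = 8300 lithium
8300 lithium × 0.2203 = 1828.49 aluminium
1828.49 aluminium × 1.142 = 2088.13558 crude
2088.13558 crude × 2.883 = 6020.09487714 copper
Net change: 6020.09487714 − 5000 = 1020.09487714 copper

1020.09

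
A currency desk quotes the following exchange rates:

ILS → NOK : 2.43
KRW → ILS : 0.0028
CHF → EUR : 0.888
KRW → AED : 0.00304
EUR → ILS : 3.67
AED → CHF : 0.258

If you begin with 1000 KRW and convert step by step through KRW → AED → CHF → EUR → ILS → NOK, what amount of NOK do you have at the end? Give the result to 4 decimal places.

1000 KRW × 0.00304 = 3.04 AED
3.04 AED × 0.258 = 0.78432 CHF
0.78432 CHF × 0.888 = 0.69647616 EUR
0.69647616 EUR × 3.67 = 2.5560675072 ILS
2.5560675072 ILS × 2.43 = 6.211244042496 NOK

6.2112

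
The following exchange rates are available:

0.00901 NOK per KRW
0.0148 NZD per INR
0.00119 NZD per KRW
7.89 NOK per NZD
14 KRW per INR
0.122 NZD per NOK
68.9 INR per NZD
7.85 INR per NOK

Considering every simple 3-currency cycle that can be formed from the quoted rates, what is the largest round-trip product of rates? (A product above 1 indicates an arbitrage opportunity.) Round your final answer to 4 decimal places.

1.1479

KRW→NZD→INR→KRW: 0.00119 × 68.9 × 14 = 1.14787
KRW→NOK→INR→KRW: 0.00901 × 7.85 × 14 = 0.99020
NOK→INR→NZD→NOK: 7.85 × 0.0148 × 7.89 = 0.91666
Maximum is KRW→NZD→INR→KRW at 1.1479; arbitrage exists.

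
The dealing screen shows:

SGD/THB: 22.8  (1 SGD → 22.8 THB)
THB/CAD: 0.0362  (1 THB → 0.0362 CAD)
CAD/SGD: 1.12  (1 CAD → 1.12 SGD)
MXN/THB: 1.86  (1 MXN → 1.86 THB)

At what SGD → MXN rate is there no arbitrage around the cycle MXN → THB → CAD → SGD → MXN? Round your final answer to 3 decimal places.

Known legs of the cycle: 1.86 × 0.0362 × 1.12 = 0.07541184
For no arbitrage the full-cycle product must be 1, so the missing rate is 1 / 0.07541184 ≈ 13.26052.

13.261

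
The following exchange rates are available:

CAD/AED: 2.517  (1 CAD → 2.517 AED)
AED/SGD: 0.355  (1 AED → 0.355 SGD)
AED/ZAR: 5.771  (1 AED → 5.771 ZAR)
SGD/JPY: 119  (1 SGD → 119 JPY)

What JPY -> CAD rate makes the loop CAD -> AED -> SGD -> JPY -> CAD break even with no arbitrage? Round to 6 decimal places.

0.009405

Known legs of the cycle: 2.517 × 0.355 × 119 = 106.330665
For no arbitrage the full-cycle product must be 1, so the missing rate is 1 / 106.330665 ≈ 0.00940462.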